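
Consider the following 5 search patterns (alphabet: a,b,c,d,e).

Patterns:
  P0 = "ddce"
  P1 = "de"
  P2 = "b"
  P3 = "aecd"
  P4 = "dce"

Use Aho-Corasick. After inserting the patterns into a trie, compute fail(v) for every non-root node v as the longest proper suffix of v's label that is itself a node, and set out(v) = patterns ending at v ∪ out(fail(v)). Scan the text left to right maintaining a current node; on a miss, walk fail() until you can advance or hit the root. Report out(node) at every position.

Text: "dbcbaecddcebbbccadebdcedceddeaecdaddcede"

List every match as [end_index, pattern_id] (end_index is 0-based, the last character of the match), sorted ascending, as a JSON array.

Build:
Trie nodes:
  0='ε' goto a→7 b→6 d→1
  1='d' goto c→11 d→2 e→5
  2='dd' goto c→3
  3='ddc' goto e→4
  4='ddce' goto ·  [P0 ends]
  5='de' goto ·  [P1 ends]
  6='b' goto ·  [P2 ends]
  7='a' goto e→8
  8='ae' goto c→9
  9='aec' goto d→10
  10='aecd' goto ·  [P3 ends]
  11='dc' goto e→12
  12='dce' goto ·  [P4 ends]

BFS fail/out derivation:
  fail(1) 'd': from fail(0)=0 chase 'd': 0 ⇒ 0;  out=∅∪out(0)=∅
  fail(6) 'b': from fail(0)=0 chase 'b': 0 ⇒ 0;  out={2}∪out(0)={2}
  fail(7) 'a': from fail(0)=0 chase 'a': 0 ⇒ 0;  out=∅∪out(0)=∅
  fail(2) 'dd': from fail(1)=0 chase 'd': 0 ⇒ 1;  out=∅∪out(1)=∅
  fail(5) 'de': from fail(1)=0 chase 'e': 0 ⇒ 0;  out={1}∪out(0)={1}
  fail(8) 'ae': from fail(7)=0 chase 'e': 0 ⇒ 0;  out=∅∪out(0)=∅
  fail(11) 'dc': from fail(1)=0 chase 'c': 0 ⇒ 0;  out=∅∪out(0)=∅
  fail(3) 'ddc': from fail(2)=1 chase 'c': 1 ⇒ 11;  out=∅∪out(11)=∅
  fail(9) 'aec': from fail(8)=0 chase 'c': 0 ⇒ 0;  out=∅∪out(0)=∅
  fail(12) 'dce': from fail(11)=0 chase 'e': 0 ⇒ 0;  out={4}∪out(0)={4}
  fail(4) 'ddce': from fail(3)=11 chase 'e': 11 ⇒ 12;  out={0}∪out(12)={0,4}
  fail(10) 'aecd': from fail(9)=0 chase 'd': 0 ⇒ 1;  out={3}∪out(1)={3}

Scan:
i=0 'd': node 0→1
i=1 'b': node 1→6 (fail-walked)  ** P2@[1:1]
i=2 'c': node 6→0 (fail-walked)
i=3 'b': node 0→6  ** P2@[3:3]
i=4 'a': node 6→7 (fail-walked)
i=5 'e': node 7→8
i=6 'c': node 8→9
i=7 'd': node 9→10  ** P3@[4:7]
i=8 'd': node 10→2 (fail-walked)
i=9 'c': node 2→3
i=10 'e': node 3→4  ** P0@[7:10],P4@[8:10]
i=11 'b': node 4→6 (fail-walked)  ** P2@[11:11]
i=12 'b': node 6→6 (fail-walked)  ** P2@[12:12]
i=13 'b': node 6→6 (fail-walked)  ** P2@[13:13]
i=14 'c': node 6→0 (fail-walked)
i=15 'c': node 0→0
i=16 'a': node 0→7
i=17 'd': node 7→1 (fail-walked)
i=18 'e': node 1→5  ** P1@[17:18]
i=19 'b': node 5→6 (fail-walked)  ** P2@[19:19]
i=20 'd': node 6→1 (fail-walked)
i=21 'c': node 1→11
i=22 'e': node 11→12  ** P4@[20:22]
i=23 'd': node 12→1 (fail-walked)
i=24 'c': node 1→11
i=25 'e': node 11→12  ** P4@[23:25]
i=26 'd': node 12→1 (fail-walked)
i=27 'd': node 1→2
i=28 'e': node 2→5 (fail-walked)  ** P1@[27:28]
i=29 'a': node 5→7 (fail-walked)
i=30 'e': node 7→8
i=31 'c': node 8→9
i=32 'd': node 9→10  ** P3@[29:32]
i=33 'a': node 10→7 (fail-walked)
i=34 'd': node 7→1 (fail-walked)
i=35 'd': node 1→2
i=36 'c': node 2→3
i=37 'e': node 3→4  ** P0@[34:37],P4@[35:37]
i=38 'd': node 4→1 (fail-walked)
i=39 'e': node 1→5  ** P1@[38:39]

All matches (sorted): [[1,2],[3,2],[7,3],[10,0],[10,4],[11,2],[12,2],[13,2],[18,1],[19,2],[22,4],[25,4],[28,1],[32,3],[37,0],[37,4],[39,1]]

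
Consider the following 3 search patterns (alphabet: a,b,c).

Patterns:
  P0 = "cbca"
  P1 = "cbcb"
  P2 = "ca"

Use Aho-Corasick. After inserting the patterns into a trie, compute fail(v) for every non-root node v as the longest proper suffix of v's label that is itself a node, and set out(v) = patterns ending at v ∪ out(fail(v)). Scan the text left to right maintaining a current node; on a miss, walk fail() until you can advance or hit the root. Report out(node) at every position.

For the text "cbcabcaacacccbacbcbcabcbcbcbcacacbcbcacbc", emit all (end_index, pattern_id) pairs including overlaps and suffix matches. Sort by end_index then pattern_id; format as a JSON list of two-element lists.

Construct AC machine:
Trie nodes:
  0='ε' goto c→1
  1='c' goto a→6 b→2
  2='cb' goto c→3
  3='cbc' goto a→4 b→5
  4='cbca' goto ·  [P0 ends]
  5='cbcb' goto ·  [P1 ends]
  6='ca' goto ·  [P2 ends]

Failure links (BFS by depth):
  n1('c'): parent n0 fail=0; on 'c' 0 → fail=0;  out ∅∪∅=∅
  n2('cb'): parent n1 fail=0; on 'b' 0 → fail=0;  out ∅∪∅=∅
  n6('ca'): parent n1 fail=0; on 'a' 0 → fail=0;  out {2}∪∅={2}
  n3('cbc'): parent n2 fail=0; on 'c' 0 → fail=1;  out ∅∪∅=∅
  n4('cbca'): parent n3 fail=1; on 'a' 1 → fail=6;  out {0}∪{2}={0,2}
  n5('cbcb'): parent n3 fail=1; on 'b' 1 → fail=2;  out {1}∪∅={1}

Text stream:
pos 0 'c': at 1
pos 1 'b': at 2
pos 2 'c': at 3
pos 3 'a': at 4  emit P0@[0:3],P2@[2:3]
pos 4 'b': at 0 (via fail)
pos 5 'c': at 1
pos 6 'a': at 6  emit P2@[5:6]
pos 7 'a': at 0 (via fail)
pos 8 'c': at 1
pos 9 'a': at 6  emit P2@[8:9]
pos 10 'c': at 1 (via fail)
pos 11 'c': at 1 (via fail)
pos 12 'c': at 1 (via fail)
pos 13 'b': at 2
pos 14 'a': at 0 (via fail)
pos 15 'c': at 1
pos 16 'b': at 2
pos 17 'c': at 3
pos 18 'b': at 5  emit P1@[15:18]
pos 19 'c': at 3 (via fail)
pos 20 'a': at 4  emit P0@[17:20],P2@[19:20]
pos 21 'b': at 0 (via fail)
pos 22 'c': at 1
pos 23 'b': at 2
pos 24 'c': at 3
pos 25 'b': at 5  emit P1@[22:25]
pos 26 'c': at 3 (via fail)
pos 27 'b': at 5  emit P1@[24:27]
pos 28 'c': at 3 (via fail)
pos 29 'a': at 4  emit P0@[26:29],P2@[28:29]
pos 30 'c': at 1 (via fail)
pos 31 'a': at 6  emit P2@[30:31]
pos 32 'c': at 1 (via fail)
pos 33 'b': at 2
pos 34 'c': at 3
pos 35 'b': at 5  emit P1@[32:35]
pos 36 'c': at 3 (via fail)
pos 37 'a': at 4  emit P0@[34:37],P2@[36:37]
pos 38 'c': at 1 (via fail)
pos 39 'b': at 2
pos 40 'c': at 3

All matches (sorted): [[3,0],[3,2],[6,2],[9,2],[18,1],[20,0],[20,2],[25,1],[27,1],[29,0],[29,2],[31,2],[35,1],[37,0],[37,2]]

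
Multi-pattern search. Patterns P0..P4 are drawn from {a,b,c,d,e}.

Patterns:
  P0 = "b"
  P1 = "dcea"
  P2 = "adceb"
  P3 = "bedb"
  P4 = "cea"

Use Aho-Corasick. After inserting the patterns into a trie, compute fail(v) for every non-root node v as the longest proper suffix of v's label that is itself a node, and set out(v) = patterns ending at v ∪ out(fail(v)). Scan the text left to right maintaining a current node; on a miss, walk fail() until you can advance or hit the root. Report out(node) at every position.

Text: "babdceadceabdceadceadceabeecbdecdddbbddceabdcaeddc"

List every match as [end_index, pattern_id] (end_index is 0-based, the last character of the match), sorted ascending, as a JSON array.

Build automaton:
Trie (insert patterns):
  n0 'ε': a→6 b→1 c→14 d→2
  n1 'b': e→11  [P0 ends]
  n2 'd': c→3
  n3 'dc': e→4
  n4 'dce': a→5
  n5 'dcea': ·  [P1 ends]
  n6 'a': d→7
  n7 'ad': c→8
  n8 'adc': e→9
  n9 'adce': b→10
  n10 'adceb': ·  [P2 ends]
  n11 'be': d→12
  n12 'bed': b→13
  n13 'bedb': ·  [P3 ends]
  n14 'c': e→15
  n15 'ce': a→16
  n16 'cea': ·  [P4 ends]

Failure links (BFS by depth):
  fail(1) 'b': from fail(0)=0 chase 'b': 0 ⇒ 0;  out={0}∪out(0)={0}
  fail(2) 'd': from fail(0)=0 chase 'd': 0 ⇒ 0;  out=∅∪out(0)=∅
  fail(6) 'a': from fail(0)=0 chase 'a': 0 ⇒ 0;  out=∅∪out(0)=∅
  fail(14) 'c': from fail(0)=0 chase 'c': 0 ⇒ 0;  out=∅∪out(0)=∅
  fail(3) 'dc': from fail(2)=0 chase 'c': 0 ⇒ 14;  out=∅∪out(14)=∅
  fail(7) 'ad': from fail(6)=0 chase 'd': 0 ⇒ 2;  out=∅∪out(2)=∅
  fail(11) 'be': from fail(1)=0 chase 'e': 0 ⇒ 0;  out=∅∪out(0)=∅
  fail(15) 'ce': from fail(14)=0 chase 'e': 0 ⇒ 0;  out=∅∪out(0)=∅
  fail(4) 'dce': from fail(3)=14 chase 'e': 14 ⇒ 15;  out=∅∪out(15)=∅
  fail(8) 'adc': from fail(7)=2 chase 'c': 2 ⇒ 3;  out=∅∪out(3)=∅
  fail(12) 'bed': from fail(11)=0 chase 'd': 0 ⇒ 2;  out=∅∪out(2)=∅
  fail(16) 'cea': from fail(15)=0 chase 'a': 0 ⇒ 6;  out={4}∪out(6)={4}
  fail(5) 'dcea': from fail(4)=15 chase 'a': 15 ⇒ 16;  out={1}∪out(16)={1,4}
  fail(9) 'adce': from fail(8)=3 chase 'e': 3 ⇒ 4;  out=∅∪out(4)=∅
  fail(13) 'bedb': from fail(12)=2 chase 'b': 2→0 ⇒ 1;  out={3}∪out(1)={0,3}
  fail(10) 'adceb': from fail(9)=4 chase 'b': 4→15→0 ⇒ 1;  out={2}∪out(1)={0,2}

Run:
pos 0 'b': at 1  → match P0@[0:0]
pos 1 'a': at 6 (fail-walked)
pos 2 'b': at 1 (fail-walked)  → match P0@[2:2]
pos 3 'd': at 2 (fail-walked)
pos 4 'c': at 3
pos 5 'e': at 4
pos 6 'a': at 5  → match P1@[3:6],P4@[4:6]
pos 7 'd': at 7 (fail-walked)
pos 8 'c': at 8
pos 9 'e': at 9
pos 10 'a': at 5 (fail-walked)  → match P1@[7:10],P4@[8:10]
pos 11 'b': at 1 (fail-walked)  → match P0@[11:11]
pos 12 'd': at 2 (fail-walked)
pos 13 'c': at 3
pos 14 'e': at 4
pos 15 'a': at 5  → match P1@[12:15],P4@[13:15]
pos 16 'd': at 7 (fail-walked)
pos 17 'c': at 8
pos 18 'e': at 9
pos 19 'a': at 5 (fail-walked)  → match P1@[16:19],P4@[17:19]
pos 20 'd': at 7 (fail-walked)
pos 21 'c': at 8
pos 22 'e': at 9
pos 23 'a': at 5 (fail-walked)  → match P1@[20:23],P4@[21:23]
pos 24 'b': at 1 (fail-walked)  → match P0@[24:24]
pos 25 'e': at 11
pos 26 'e': at 0 (fail-walked)
pos 27 'c': at 14
pos 28 'b': at 1 (fail-walked)  → match P0@[28:28]
pos 29 'd': at 2 (fail-walked)
pos 30 'e': at 0 (fail-walked)
pos 31 'c': at 14
pos 32 'd': at 2 (fail-walked)
pos 33 'd': at 2 (fail-walked)
pos 34 'd': at 2 (fail-walked)
pos 35 'b': at 1 (fail-walked)  → match P0@[35:35]
pos 36 'b': at 1 (fail-walked)  → match P0@[36:36]
pos 37 'd': at 2 (fail-walked)
pos 38 'd': at 2 (fail-walked)
pos 39 'c': at 3
pos 40 'e': at 4
pos 41 'a': at 5  → match P1@[38:41],P4@[39:41]
pos 42 'b': at 1 (fail-walked)  → match P0@[42:42]
pos 43 'd': at 2 (fail-walked)
pos 44 'c': at 3
pos 45 'a': at 6 (fail-walked)
pos 46 'e': at 0 (fail-walked)
pos 47 'd': at 2
pos 48 'd': at 2 (fail-walked)
pos 49 'c': at 3

Matches: [[0,0],[2,0],[6,1],[6,4],[10,1],[10,4],[11,0],[15,1],[15,4],[19,1],[19,4],[23,1],[23,4],[24,0],[28,0],[35,0],[36,0],[41,1],[41,4],[42,0]]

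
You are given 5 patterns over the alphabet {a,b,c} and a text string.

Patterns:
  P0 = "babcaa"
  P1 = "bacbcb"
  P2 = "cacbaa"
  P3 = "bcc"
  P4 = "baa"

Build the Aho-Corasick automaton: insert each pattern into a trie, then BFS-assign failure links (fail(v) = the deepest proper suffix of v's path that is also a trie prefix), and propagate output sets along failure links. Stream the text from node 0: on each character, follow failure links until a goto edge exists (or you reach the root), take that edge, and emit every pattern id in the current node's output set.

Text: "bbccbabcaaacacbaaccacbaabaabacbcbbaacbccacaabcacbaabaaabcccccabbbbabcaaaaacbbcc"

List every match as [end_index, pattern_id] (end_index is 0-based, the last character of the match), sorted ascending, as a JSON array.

Build:
Trie (insert patterns):
  n0 'ε': b→1 c→11
  n1 'b': a→2 c→17
  n2 'ba': a→19 b→3 c→7
  n3 'bab': c→4
  n4 'babc': a→5
  n5 'babca': a→6
  n6 'babcaa': ·  ←P0
  n7 'bac': b→8
  n8 'bacb': c→9
  n9 'bacbc': b→10
  n10 'bacbcb': ·  ←P1
  n11 'c': a→12
  n12 'ca': c→13
  n13 'cac': b→14
  n14 'cacb': a→15
  n15 'cacba': a→16
  n16 'cacbaa': ·  ←P2
  n17 'bc': c→18
  n18 'bcc': ·  ←P3
  n19 'baa': ·  ←P4

Failure links (BFS by depth):
  fail(1) 'b': from fail(0)=0 chase 'b': 0 ⇒ 0;  out=∅∪out(0)=∅
  fail(11) 'c': from fail(0)=0 chase 'c': 0 ⇒ 0;  out=∅∪out(0)=∅
  fail(2) 'ba': from fail(1)=0 chase 'a': 0 ⇒ 0;  out=∅∪out(0)=∅
  fail(12) 'ca': from fail(11)=0 chase 'a': 0 ⇒ 0;  out=∅∪out(0)=∅
  fail(17) 'bc': from fail(1)=0 chase 'c': 0 ⇒ 11;  out=∅∪out(11)=∅
  fail(3) 'bab': from fail(2)=0 chase 'b': 0 ⇒ 1;  out=∅∪out(1)=∅
  fail(7) 'bac': from fail(2)=0 chase 'c': 0 ⇒ 11;  out=∅∪out(11)=∅
  fail(13) 'cac': from fail(12)=0 chase 'c': 0 ⇒ 11;  out=∅∪out(11)=∅
  fail(18) 'bcc': from fail(17)=11 chase 'c': 11→0 ⇒ 11;  out={3}∪out(11)={3}
  fail(19) 'baa': from fail(2)=0 chase 'a': 0 ⇒ 0;  out={4}∪out(0)={4}
  fail(4) 'babc': from fail(3)=1 chase 'c': 1 ⇒ 17;  out=∅∪out(17)=∅
  fail(8) 'bacb': from fail(7)=11 chase 'b': 11→0 ⇒ 1;  out=∅∪out(1)=∅
  fail(14) 'cacb': from fail(13)=11 chase 'b': 11→0 ⇒ 1;  out=∅∪out(1)=∅
  fail(5) 'babca': from fail(4)=17 chase 'a': 17→11 ⇒ 12;  out=∅∪out(12)=∅
  fail(9) 'bacbc': from fail(8)=1 chase 'c': 1 ⇒ 17;  out=∅∪out(17)=∅
  fail(15) 'cacba': from fail(14)=1 chase 'a': 1 ⇒ 2;  out=∅∪out(2)=∅
  fail(6) 'babcaa': from fail(5)=12 chase 'a': 12→0 ⇒ 0;  out={0}∪out(0)={0}
  fail(10) 'bacbcb': from fail(9)=17 chase 'b': 17→11→0 ⇒ 1;  out={1}∪out(1)={1}
  fail(16) 'cacbaa': from fail(15)=2 chase 'a': 2 ⇒ 19;  out={2}∪out(19)={2,4}

Run:
[0] read 'b'  n0⇒n1
[1] read 'b'  n1⇒n1 (fail-walked)
[2] read 'c'  n1⇒n17
[3] read 'c'  n17⇒n18  emit P3@[1:3]
[4] read 'b'  n18⇒n1 (fail-walked)
[5] read 'a'  n1⇒n2
[6] read 'b'  n2⇒n3
[7] read 'c'  n3⇒n4
[8] read 'a'  n4⇒n5
[9] read 'a'  n5⇒n6  emit P0@[4:9]
[10] read 'a'  n6⇒n0 (fail-walked)
[11] read 'c'  n0⇒n11
[12] read 'a'  n11⇒n12
[13] read 'c'  n12⇒n13
[14] read 'b'  n13⇒n14
[15] read 'a'  n14⇒n15
[16] read 'a'  n15⇒n16  emit P2@[11:16],P4@[14:16]
[17] read 'c'  n16⇒n11 (fail-walked)
[18] read 'c'  n11⇒n11 (fail-walked)
[19] read 'a'  n11⇒n12
[20] read 'c'  n12⇒n13
[21] read 'b'  n13⇒n14
[22] read 'a'  n14⇒n15
[23] read 'a'  n15⇒n16  emit P2@[18:23],P4@[21:23]
[24] read 'b'  n16⇒n1 (fail-walked)
[25] read 'a'  n1⇒n2
[26] read 'a'  n2⇒n19  emit P4@[24:26]
[27] read 'b'  n19⇒n1 (fail-walked)
[28] read 'a'  n1⇒n2
[29] read 'c'  n2⇒n7
[30] read 'b'  n7⇒n8
[31] read 'c'  n8⇒n9
[32] read 'b'  n9⇒n10  emit P1@[27:32]
[33] read 'b'  n10⇒n1 (fail-walked)
[34] read 'a'  n1⇒n2
[35] read 'a'  n2⇒n19  emit P4@[33:35]
[36] read 'c'  n19⇒n11 (fail-walked)
[37] read 'b'  n11⇒n1 (fail-walked)
[38] read 'c'  n1⇒n17
[39] read 'c'  n17⇒n18  emit P3@[37:39]
[40] read 'a'  n18⇒n12 (fail-walked)
[41] read 'c'  n12⇒n13
[42] read 'a'  n13⇒n12 (fail-walked)
[43] read 'a'  n12⇒n0 (fail-walked)
[44] read 'b'  n0⇒n1
[45] read 'c'  n1⇒n17
[46] read 'a'  n17⇒n12 (fail-walked)
[47] read 'c'  n12⇒n13
[48] read 'b'  n13⇒n14
[49] read 'a'  n14⇒n15
[50] read 'a'  n15⇒n16  emit P2@[45:50],P4@[48:50]
[51] read 'b'  n16⇒n1 (fail-walked)
[52] read 'a'  n1⇒n2
[53] read 'a'  n2⇒n19  emit P4@[51:53]
[54] read 'a'  n19⇒n0 (fail-walked)
[55] read 'b'  n0⇒n1
[56] read 'c'  n1⇒n17
[57] read 'c'  n17⇒n18  emit P3@[55:57]
[58] read 'c'  n18⇒n11 (fail-walked)
[59] read 'c'  n11⇒n11 (fail-walked)
[60] read 'c'  n11⇒n11 (fail-walked)
[61] read 'a'  n11⇒n12
[62] read 'b'  n12⇒n1 (fail-walked)
[63] read 'b'  n1⇒n1 (fail-walked)
[64] read 'b'  n1⇒n1 (fail-walked)
[65] read 'b'  n1⇒n1 (fail-walked)
[66] read 'a'  n1⇒n2
[67] read 'b'  n2⇒n3
[68] read 'c'  n3⇒n4
[69] read 'a'  n4⇒n5
[70] read 'a'  n5⇒n6  emit P0@[65:70]
[71] read 'a'  n6⇒n0 (fail-walked)
[72] read 'a'  n0⇒n0
[73] read 'a'  n0⇒n0
[74] read 'c'  n0⇒n11
[75] read 'b'  n11⇒n1 (fail-walked)
[76] read 'b'  n1⇒n1 (fail-walked)
[77] read 'c'  n1⇒n17
[78] read 'c'  n17⇒n18  emit P3@[76:78]

Result: [[3,3],[9,0],[16,2],[16,4],[23,2],[23,4],[26,4],[32,1],[35,4],[39,3],[50,2],[50,4],[53,4],[57,3],[70,0],[78,3]]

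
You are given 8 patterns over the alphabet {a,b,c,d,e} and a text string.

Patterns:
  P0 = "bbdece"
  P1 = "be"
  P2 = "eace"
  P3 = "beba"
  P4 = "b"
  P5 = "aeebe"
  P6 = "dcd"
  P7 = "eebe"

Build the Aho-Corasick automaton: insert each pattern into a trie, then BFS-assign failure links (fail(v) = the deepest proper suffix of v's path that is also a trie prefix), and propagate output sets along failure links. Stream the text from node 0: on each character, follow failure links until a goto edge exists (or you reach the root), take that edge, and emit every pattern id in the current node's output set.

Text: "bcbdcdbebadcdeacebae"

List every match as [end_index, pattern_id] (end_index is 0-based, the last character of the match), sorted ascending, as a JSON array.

Build:
Trie (insert patterns):
  n0 'ε': a→14 b→1 d→19 e→8
  n1 'b': b→2 e→7  ←P4
  n2 'bb': d→3
  n3 'bbd': e→4
  n4 'bbde': c→5
  n5 'bbdec': e→6
  n6 'bbdece': ·  ←P0
  n7 'be': b→12  ←P1
  n8 'e': a→9 e→22
  n9 'ea': c→10
  n10 'eac': e→11
  n11 'eace': ·  ←P2
  n12 'beb': a→13
  n13 'beba': ·  ←P3
  n14 'a': e→15
  n15 'ae': e→16
  n16 'aee': b→17
  n17 'aeeb': e→18
  n18 'aeebe': ·  ←P5
  n19 'd': c→20
  n20 'dc': d→21
  n21 'dcd': ·  ←P6
  n22 'ee': b→23
  n23 'eeb': e→24
  n24 'eebe': ·  ←P7

BFS fail/out derivation:
  fail(1) 'b': from fail(0)=0 chase 'b': 0 ⇒ 0;  out={4}∪out(0)={4}
  fail(8) 'e': from fail(0)=0 chase 'e': 0 ⇒ 0;  out=∅∪out(0)=∅
  fail(14) 'a': from fail(0)=0 chase 'a': 0 ⇒ 0;  out=∅∪out(0)=∅
  fail(19) 'd': from fail(0)=0 chase 'd': 0 ⇒ 0;  out=∅∪out(0)=∅
  fail(2) 'bb': from fail(1)=0 chase 'b': 0 ⇒ 1;  out=∅∪out(1)={4}
  fail(7) 'be': from fail(1)=0 chase 'e': 0 ⇒ 8;  out={1}∪out(8)={1}
  fail(9) 'ea': from fail(8)=0 chase 'a': 0 ⇒ 14;  out=∅∪out(14)=∅
  fail(15) 'ae': from fail(14)=0 chase 'e': 0 ⇒ 8;  out=∅∪out(8)=∅
  fail(20) 'dc': from fail(19)=0 chase 'c': 0 ⇒ 0;  out=∅∪out(0)=∅
  fail(22) 'ee': from fail(8)=0 chase 'e': 0 ⇒ 8;  out=∅∪out(8)=∅
  fail(3) 'bbd': from fail(2)=1 chase 'd': 1→0 ⇒ 19;  out=∅∪out(19)=∅
  fail(10) 'eac': from fail(9)=14 chase 'c': 14→0 ⇒ 0;  out=∅∪out(0)=∅
  fail(12) 'beb': from fail(7)=8 chase 'b': 8→0 ⇒ 1;  out=∅∪out(1)={4}
  fail(16) 'aee': from fail(15)=8 chase 'e': 8 ⇒ 22;  out=∅∪out(22)=∅
  fail(21) 'dcd': from fail(20)=0 chase 'd': 0 ⇒ 19;  out={6}∪out(19)={6}
  fail(23) 'eeb': from fail(22)=8 chase 'b': 8→0 ⇒ 1;  out=∅∪out(1)={4}
  fail(4) 'bbde': from fail(3)=19 chase 'e': 19→0 ⇒ 8;  out=∅∪out(8)=∅
  fail(11) 'eace': from fail(10)=0 chase 'e': 0 ⇒ 8;  out={2}∪out(8)={2}
  fail(13) 'beba': from fail(12)=1 chase 'a': 1→0 ⇒ 14;  out={3}∪out(14)={3}
  fail(17) 'aeeb': from fail(16)=22 chase 'b': 22 ⇒ 23;  out=∅∪out(23)={4}
  fail(24) 'eebe': from fail(23)=1 chase 'e': 1 ⇒ 7;  out={7}∪out(7)={1,7}
  fail(5) 'bbdec': from fail(4)=8 chase 'c': 8→0 ⇒ 0;  out=∅∪out(0)=∅
  fail(18) 'aeebe': from fail(17)=23 chase 'e': 23 ⇒ 24;  out={5}∪out(24)={1,5,7}
  fail(6) 'bbdece': from fail(5)=0 chase 'e': 0 ⇒ 8;  out={0}∪out(8)={0}

Run:
[0] read 'b'  n0⇒n1  ** P4@[0:0]
[1] read 'c'  n1⇒n0 ·f
[2] read 'b'  n0⇒n1  ** P4@[2:2]
[3] read 'd'  n1⇒n19 ·f
[4] read 'c'  n19⇒n20
[5] read 'd'  n20⇒n21  ** P6@[3:5]
[6] read 'b'  n21⇒n1 ·f  ** P4@[6:6]
[7] read 'e'  n1⇒n7  ** P1@[6:7]
[8] read 'b'  n7⇒n12  ** P4@[8:8]
[9] read 'a'  n12⇒n13  ** P3@[6:9]
[10] read 'd'  n13⇒n19 ·f
[11] read 'c'  n19⇒n20
[12] read 'd'  n20⇒n21  ** P6@[10:12]
[13] read 'e'  n21⇒n8 ·f
[14] read 'a'  n8⇒n9
[15] read 'c'  n9⇒n10
[16] read 'e'  n10⇒n11  ** P2@[13:16]
[17] read 'b'  n11⇒n1 ·f  ** P4@[17:17]
[18] read 'a'  n1⇒n14 ·f
[19] read 'e'  n14⇒n15

Result: [[0,4],[2,4],[5,6],[6,4],[7,1],[8,4],[9,3],[12,6],[16,2],[17,4]]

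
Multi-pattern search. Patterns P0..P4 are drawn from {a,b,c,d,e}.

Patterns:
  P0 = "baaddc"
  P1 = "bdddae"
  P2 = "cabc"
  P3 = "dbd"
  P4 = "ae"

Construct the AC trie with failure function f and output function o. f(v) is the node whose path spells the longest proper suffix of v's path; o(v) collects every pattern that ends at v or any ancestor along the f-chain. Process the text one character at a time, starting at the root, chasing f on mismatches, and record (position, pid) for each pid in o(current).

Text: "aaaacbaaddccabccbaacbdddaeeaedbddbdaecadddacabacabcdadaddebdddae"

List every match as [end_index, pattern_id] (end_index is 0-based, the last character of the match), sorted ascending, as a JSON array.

Build automaton:
Trie (insert patterns):
  0='ε' goto a→19 b→1 c→12 d→16
  1='b' goto a→2 d→7
  2='ba' goto a→3
  3='baa' goto d→4
  4='baad' goto d→5
  5='baadd' goto c→6
  6='baaddc' goto ·  [P0 ends]
  7='bd' goto d→8
  8='bdd' goto d→9
  9='bddd' goto a→10
  10='bddda' goto e→11
  11='bdddae' goto ·  [P1 ends]
  12='c' goto a→13
  13='ca' goto b→14
  14='cab' goto c→15
  15='cabc' goto ·  [P2 ends]
  16='d' goto b→17
  17='db' goto d→18
  18='dbd' goto ·  [P3 ends]
  19='a' goto e→20
  20='ae' goto ·  [P4 ends]

Failure links (BFS by depth):
  fail(1) 'b': from fail(0)=0 chase 'b': 0 ⇒ 0;  out=∅∪out(0)=∅
  fail(12) 'c': from fail(0)=0 chase 'c': 0 ⇒ 0;  out=∅∪out(0)=∅
  fail(16) 'd': from fail(0)=0 chase 'd': 0 ⇒ 0;  out=∅∪out(0)=∅
  fail(19) 'a': from fail(0)=0 chase 'a': 0 ⇒ 0;  out=∅∪out(0)=∅
  fail(2) 'ba': from fail(1)=0 chase 'a': 0 ⇒ 19;  out=∅∪out(19)=∅
  fail(7) 'bd': from fail(1)=0 chase 'd': 0 ⇒ 16;  out=∅∪out(16)=∅
  fail(13) 'ca': from fail(12)=0 chase 'a': 0 ⇒ 19;  out=∅∪out(19)=∅
  fail(17) 'db': from fail(16)=0 chase 'b': 0 ⇒ 1;  out=∅∪out(1)=∅
  fail(20) 'ae': from fail(19)=0 chase 'e': 0 ⇒ 0;  out={4}∪out(0)={4}
  fail(3) 'baa': from fail(2)=19 chase 'a': 19→0 ⇒ 19;  out=∅∪out(19)=∅
  fail(8) 'bdd': from fail(7)=16 chase 'd': 16→0 ⇒ 16;  out=∅∪out(16)=∅
  fail(14) 'cab': from fail(13)=19 chase 'b': 19→0 ⇒ 1;  out=∅∪out(1)=∅
  fail(18) 'dbd': from fail(17)=1 chase 'd': 1 ⇒ 7;  out={3}∪out(7)={3}
  fail(4) 'baad': from fail(3)=19 chase 'd': 19→0 ⇒ 16;  out=∅∪out(16)=∅
  fail(9) 'bddd': from fail(8)=16 chase 'd': 16→0 ⇒ 16;  out=∅∪out(16)=∅
  fail(15) 'cabc': from fail(14)=1 chase 'c': 1→0 ⇒ 12;  out={2}∪out(12)={2}
  fail(5) 'baadd': from fail(4)=16 chase 'd': 16→0 ⇒ 16;  out=∅∪out(16)=∅
  fail(10) 'bddda': from fail(9)=16 chase 'a': 16→0 ⇒ 19;  out=∅∪out(19)=∅
  fail(6) 'baaddc': from fail(5)=16 chase 'c': 16→0 ⇒ 12;  out={0}∪out(12)={0}
  fail(11) 'bdddae': from fail(10)=19 chase 'e': 19 ⇒ 20;  out={1}∪out(20)={1,4}

Run:
[0] read 'a'  n0⇒n19
[1] read 'a'  n19⇒n19 ·f
[2] read 'a'  n19⇒n19 ·f
[3] read 'a'  n19⇒n19 ·f
[4] read 'c'  n19⇒n12 ·f
[5] read 'b'  n12⇒n1 ·f
[6] read 'a'  n1⇒n2
[7] read 'a'  n2⇒n3
[8] read 'd'  n3⇒n4
[9] read 'd'  n4⇒n5
[10] read 'c'  n5⇒n6  → match P0@[5:10]
[11] read 'c'  n6⇒n12 ·f
[12] read 'a'  n12⇒n13
[13] read 'b'  n13⇒n14
[14] read 'c'  n14⇒n15  → match P2@[11:14]
[15] read 'c'  n15⇒n12 ·f
[16] read 'b'  n12⇒n1 ·f
[17] read 'a'  n1⇒n2
[18] read 'a'  n2⇒n3
[19] read 'c'  n3⇒n12 ·f
[20] read 'b'  n12⇒n1 ·f
[21] read 'd'  n1⇒n7
[22] read 'd'  n7⇒n8
[23] read 'd'  n8⇒n9
[24] read 'a'  n9⇒n10
[25] read 'e'  n10⇒n11  → match P1@[20:25],P4@[24:25]
[26] read 'e'  n11⇒n0 ·f
[27] read 'a'  n0⇒n19
[28] read 'e'  n19⇒n20  → match P4@[27:28]
[29] read 'd'  n20⇒n16 ·f
[30] read 'b'  n16⇒n17
[31] read 'd'  n17⇒n18  → match P3@[29:31]
[32] read 'd'  n18⇒n8 ·f
[33] read 'b'  n8⇒n17 ·f
[34] read 'd'  n17⇒n18  → match P3@[32:34]
[35] read 'a'  n18⇒n19 ·f
[36] read 'e'  n19⇒n20  → match P4@[35:36]
[37] read 'c'  n20⇒n12 ·f
[38] read 'a'  n12⇒n13
[39] read 'd'  n13⇒n16 ·f
[40] read 'd'  n16⇒n16 ·f
[41] read 'd'  n16⇒n16 ·f
[42] read 'a'  n16⇒n19 ·f
[43] read 'c'  n19⇒n12 ·f
[44] read 'a'  n12⇒n13
[45] read 'b'  n13⇒n14
[46] read 'a'  n14⇒n2 ·f
[47] read 'c'  n2⇒n12 ·f
[48] read 'a'  n12⇒n13
[49] read 'b'  n13⇒n14
[50] read 'c'  n14⇒n15  → match P2@[47:50]
[51] read 'd'  n15⇒n16 ·f
[52] read 'a'  n16⇒n19 ·f
[53] read 'd'  n19⇒n16 ·f
[54] read 'a'  n16⇒n19 ·f
[55] read 'd'  n19⇒n16 ·f
[56] read 'd'  n16⇒n16 ·f
[57] read 'e'  n16⇒n0 ·f
[58] read 'b'  n0⇒n1
[59] read 'd'  n1⇒n7
[60] read 'd'  n7⇒n8
[61] read 'd'  n8⇒n9
[62] read 'a'  n9⇒n10
[63] read 'e'  n10⇒n11  → match P1@[58:63],P4@[62:63]

Matches: [[10,0],[14,2],[25,1],[25,4],[28,4],[31,3],[34,3],[36,4],[50,2],[63,1],[63,4]]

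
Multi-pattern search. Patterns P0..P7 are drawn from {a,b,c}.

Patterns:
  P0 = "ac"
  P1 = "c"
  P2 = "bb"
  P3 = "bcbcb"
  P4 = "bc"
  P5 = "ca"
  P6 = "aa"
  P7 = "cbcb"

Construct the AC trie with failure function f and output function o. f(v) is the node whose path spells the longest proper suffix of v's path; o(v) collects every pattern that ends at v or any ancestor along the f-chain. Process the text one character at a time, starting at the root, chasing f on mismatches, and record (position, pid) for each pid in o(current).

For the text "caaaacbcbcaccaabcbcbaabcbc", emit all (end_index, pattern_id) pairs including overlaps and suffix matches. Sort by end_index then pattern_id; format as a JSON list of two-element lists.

Build:
Trie (insert patterns):
  0='ε' goto a→1 b→4 c→3
  1='a' goto a→11 c→2
  2='ac' goto ·  ←P0
  3='c' goto a→10 b→12  ←P1
  4='b' goto b→5 c→6
  5='bb' goto ·  ←P2
  6='bc' goto b→7  ←P4
  7='bcb' goto c→8
  8='bcbc' goto b→9
  9='bcbcb' goto ·  ←P3
  10='ca' goto ·  ←P5
  11='aa' goto ·  ←P6
  12='cb' goto c→13
  13='cbc' goto b→14
  14='cbcb' goto ·  ←P7

Failure links (BFS by depth):
  fail(1) 'a': from fail(0)=0 chase 'a': 0 ⇒ 0;  out=∅∪out(0)=∅
  fail(3) 'c': from fail(0)=0 chase 'c': 0 ⇒ 0;  out={1}∪out(0)={1}
  fail(4) 'b': from fail(0)=0 chase 'b': 0 ⇒ 0;  out=∅∪out(0)=∅
  fail(2) 'ac': from fail(1)=0 chase 'c': 0 ⇒ 3;  out={0}∪out(3)={0,1}
  fail(5) 'bb': from fail(4)=0 chase 'b': 0 ⇒ 4;  out={2}∪out(4)={2}
  fail(6) 'bc': from fail(4)=0 chase 'c': 0 ⇒ 3;  out={4}∪out(3)={1,4}
  fail(10) 'ca': from fail(3)=0 chase 'a': 0 ⇒ 1;  out={5}∪out(1)={5}
  fail(11) 'aa': from fail(1)=0 chase 'a': 0 ⇒ 1;  out={6}∪out(1)={6}
  fail(12) 'cb': from fail(3)=0 chase 'b': 0 ⇒ 4;  out=∅∪out(4)=∅
  fail(7) 'bcb': from fail(6)=3 chase 'b': 3 ⇒ 12;  out=∅∪out(12)=∅
  fail(13) 'cbc': from fail(12)=4 chase 'c': 4 ⇒ 6;  out=∅∪out(6)={1,4}
  fail(8) 'bcbc': from fail(7)=12 chase 'c': 12 ⇒ 13;  out=∅∪out(13)={1,4}
  fail(14) 'cbcb': from fail(13)=6 chase 'b': 6 ⇒ 7;  out={7}∪out(7)={7}
  fail(9) 'bcbcb': from fail(8)=13 chase 'b': 13 ⇒ 14;  out={3}∪out(14)={3,7}

Text stream:
[0] read 'c'  n0⇒n3  emit P1@[0:0]
[1] read 'a'  n3⇒n10  emit P5@[0:1]
[2] read 'a'  n10⇒n11 ·f  emit P6@[1:2]
[3] read 'a'  n11⇒n11 ·f  emit P6@[2:3]
[4] read 'a'  n11⇒n11 ·f  emit P6@[3:4]
[5] read 'c'  n11⇒n2 ·f  emit P0@[4:5],P1@[5:5]
[6] read 'b'  n2⇒n12 ·f
[7] read 'c'  n12⇒n13  emit P1@[7:7],P4@[6:7]
[8] read 'b'  n13⇒n14  emit P7@[5:8]
[9] read 'c'  n14⇒n8 ·f  emit P1@[9:9],P4@[8:9]
[10] read 'a'  n8⇒n10 ·f  emit P5@[9:10]
[11] read 'c'  n10⇒n2 ·f  emit P0@[10:11],P1@[11:11]
[12] read 'c'  n2⇒n3 ·f  emit P1@[12:12]
[13] read 'a'  n3⇒n10  emit P5@[12:13]
[14] read 'a'  n10⇒n11 ·f  emit P6@[13:14]
[15] read 'b'  n11⇒n4 ·f
[16] read 'c'  n4⇒n6  emit P1@[16:16],P4@[15:16]
[17] read 'b'  n6⇒n7
[18] read 'c'  n7⇒n8  emit P1@[18:18],P4@[17:18]
[19] read 'b'  n8⇒n9  emit P3@[15:19],P7@[16:19]
[20] read 'a'  n9⇒n1 ·f
[21] read 'a'  n1⇒n11  emit P6@[20:21]
[22] read 'b'  n11⇒n4 ·f
[23] read 'c'  n4⇒n6  emit P1@[23:23],P4@[22:23]
[24] read 'b'  n6⇒n7
[25] read 'c'  n7⇒n8  emit P1@[25:25],P4@[24:25]

Matches: [[0,1],[1,5],[2,6],[3,6],[4,6],[5,0],[5,1],[7,1],[7,4],[8,7],[9,1],[9,4],[10,5],[11,0],[11,1],[12,1],[13,5],[14,6],[16,1],[16,4],[18,1],[18,4],[19,3],[19,7],[21,6],[23,1],[23,4],[25,1],[25,4]]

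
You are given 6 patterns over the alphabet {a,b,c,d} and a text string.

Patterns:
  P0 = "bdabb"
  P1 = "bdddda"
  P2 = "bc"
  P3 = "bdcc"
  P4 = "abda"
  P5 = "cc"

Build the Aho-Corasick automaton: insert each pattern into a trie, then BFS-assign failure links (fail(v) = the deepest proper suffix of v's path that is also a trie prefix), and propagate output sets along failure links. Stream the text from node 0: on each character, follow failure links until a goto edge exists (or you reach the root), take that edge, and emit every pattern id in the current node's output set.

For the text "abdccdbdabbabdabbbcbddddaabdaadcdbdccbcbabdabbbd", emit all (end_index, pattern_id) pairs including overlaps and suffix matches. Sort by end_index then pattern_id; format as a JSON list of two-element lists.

Build automaton:
Trie (insert patterns):
  0='ε' goto a→13 b→1 c→17
  1='b' goto c→10 d→2
  2='bd' goto a→3 c→11 d→6
  3='bda' goto b→4
  4='bdab' goto b→5
  5='bdabb' goto ·  ←P0
  6='bdd' goto d→7
  7='bddd' goto d→8
  8='bdddd' goto a→9
  9='bdddda' goto ·  ←P1
  10='bc' goto ·  ←P2
  11='bdc' goto c→12
  12='bdcc' goto ·  ←P3
  13='a' goto b→14
  14='ab' goto d→15
  15='abd' goto a→16
  16='abda' goto ·  ←P4
  17='c' goto c→18
  18='cc' goto ·  ←P5

Failure links (BFS by depth):
  n1('b'): parent n0 fail=0; on 'b' 0 → fail=0;  out ∅∪∅=∅
  n13('a'): parent n0 fail=0; on 'a' 0 → fail=0;  out ∅∪∅=∅
  n17('c'): parent n0 fail=0; on 'c' 0 → fail=0;  out ∅∪∅=∅
  n2('bd'): parent n1 fail=0; on 'd' 0 → fail=0;  out ∅∪∅=∅
  n10('bc'): parent n1 fail=0; on 'c' 0 → fail=17;  out {2}∪∅={2}
  n14('ab'): parent n13 fail=0; on 'b' 0 → fail=1;  out ∅∪∅=∅
  n18('cc'): parent n17 fail=0; on 'c' 0 → fail=17;  out {5}∪∅={5}
  n3('bda'): parent n2 fail=0; on 'a' 0 → fail=13;  out ∅∪∅=∅
  n6('bdd'): parent n2 fail=0; on 'd' 0 → fail=0;  out ∅∪∅=∅
  n11('bdc'): parent n2 fail=0; on 'c' 0 → fail=17;  out ∅∪∅=∅
  n15('abd'): parent n14 fail=1; on 'd' 1 → fail=2;  out ∅∪∅=∅
  n4('bdab'): parent n3 fail=13; on 'b' 13 → fail=14;  out ∅∪∅=∅
  n7('bddd'): parent n6 fail=0; on 'd' 0 → fail=0;  out ∅∪∅=∅
  n12('bdcc'): parent n11 fail=17; on 'c' 17 → fail=18;  out {3}∪{5}={3,5}
  n16('abda'): parent n15 fail=2; on 'a' 2 → fail=3;  out {4}∪∅={4}
  n5('bdabb'): parent n4 fail=14; on 'b' 14→1→0 → fail=1;  out {0}∪∅={0}
  n8('bdddd'): parent n7 fail=0; on 'd' 0 → fail=0;  out ∅∪∅=∅
  n9('bdddda'): parent n8 fail=0; on 'a' 0 → fail=13;  out {1}∪∅={1}

Text stream:
i=0 'a': node 0→13
i=1 'b': node 13→14
i=2 'd': node 14→15
i=3 'c': node 15→11 (fail-walked)
i=4 'c': node 11→12  emit P3@[1:4],P5@[3:4]
i=5 'd': node 12→0 (fail-walked)
i=6 'b': node 0→1
i=7 'd': node 1→2
i=8 'a': node 2→3
i=9 'b': node 3→4
i=10 'b': node 4→5  emit P0@[6:10]
i=11 'a': node 5→13 (fail-walked)
i=12 'b': node 13→14
i=13 'd': node 14→15
i=14 'a': node 15→16  emit P4@[11:14]
i=15 'b': node 16→4 (fail-walked)
i=16 'b': node 4→5  emit P0@[12:16]
i=17 'b': node 5→1 (fail-walked)
i=18 'c': node 1→10  emit P2@[17:18]
i=19 'b': node 10→1 (fail-walked)
i=20 'd': node 1→2
i=21 'd': node 2→6
i=22 'd': node 6→7
i=23 'd': node 7→8
i=24 'a': node 8→9  emit P1@[19:24]
i=25 'a': node 9→13 (fail-walked)
i=26 'b': node 13→14
i=27 'd': node 14→15
i=28 'a': node 15→16  emit P4@[25:28]
i=29 'a': node 16→13 (fail-walked)
i=30 'd': node 13→0 (fail-walked)
i=31 'c': node 0→17
i=32 'd': node 17→0 (fail-walked)
i=33 'b': node 0→1
i=34 'd': node 1→2
i=35 'c': node 2→11
i=36 'c': node 11→12  emit P3@[33:36],P5@[35:36]
i=37 'b': node 12→1 (fail-walked)
i=38 'c': node 1→10  emit P2@[37:38]
i=39 'b': node 10→1 (fail-walked)
i=40 'a': node 1→13 (fail-walked)
i=41 'b': node 13→14
i=42 'd': node 14→15
i=43 'a': node 15→16  emit P4@[40:43]
i=44 'b': node 16→4 (fail-walked)
i=45 'b': node 4→5  emit P0@[41:45]
i=46 'b': node 5→1 (fail-walked)
i=47 'd': node 1→2

Result: [[4,3],[4,5],[10,0],[14,4],[16,0],[18,2],[24,1],[28,4],[36,3],[36,5],[38,2],[43,4],[45,0]]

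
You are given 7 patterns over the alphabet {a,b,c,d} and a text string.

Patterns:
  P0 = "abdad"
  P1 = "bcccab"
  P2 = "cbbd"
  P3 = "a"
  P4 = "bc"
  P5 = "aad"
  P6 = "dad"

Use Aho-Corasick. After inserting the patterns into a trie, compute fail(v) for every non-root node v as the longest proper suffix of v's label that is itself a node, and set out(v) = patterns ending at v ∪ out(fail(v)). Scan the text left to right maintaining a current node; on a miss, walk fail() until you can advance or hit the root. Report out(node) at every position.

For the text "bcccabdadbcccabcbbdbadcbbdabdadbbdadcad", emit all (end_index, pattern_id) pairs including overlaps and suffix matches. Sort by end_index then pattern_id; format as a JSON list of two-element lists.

Build automaton:
Trie nodes:
  0='ε' goto a→1 b→6 c→12 d→18
  1='a' goto a→16 b→2  [P3 ends]
  2='ab' goto d→3
  3='abd' goto a→4
  4='abda' goto d→5
  5='abdad' goto ·  [P0 ends]
  6='b' goto c→7
  7='bc' goto c→8  [P4 ends]
  8='bcc' goto c→9
  9='bccc' goto a→10
  10='bccca' goto b→11
  11='bcccab' goto ·  [P1 ends]
  12='c' goto b→13
  13='cb' goto b→14
  14='cbb' goto d→15
  15='cbbd' goto ·  [P2 ends]
  16='aa' goto d→17
  17='aad' goto ·  [P5 ends]
  18='d' goto a→19
  19='da' goto d→20
  20='dad' goto ·  [P6 ends]

Failure links (BFS by depth):
  fail(1) 'a': from fail(0)=0 chase 'a': 0 ⇒ 0;  out={3}∪out(0)={3}
  fail(6) 'b': from fail(0)=0 chase 'b': 0 ⇒ 0;  out=∅∪out(0)=∅
  fail(12) 'c': from fail(0)=0 chase 'c': 0 ⇒ 0;  out=∅∪out(0)=∅
  fail(18) 'd': from fail(0)=0 chase 'd': 0 ⇒ 0;  out=∅∪out(0)=∅
  fail(2) 'ab': from fail(1)=0 chase 'b': 0 ⇒ 6;  out=∅∪out(6)=∅
  fail(7) 'bc': from fail(6)=0 chase 'c': 0 ⇒ 12;  out={4}∪out(12)={4}
  fail(13) 'cb': from fail(12)=0 chase 'b': 0 ⇒ 6;  out=∅∪out(6)=∅
  fail(16) 'aa': from fail(1)=0 chase 'a': 0 ⇒ 1;  out=∅∪out(1)={3}
  fail(19) 'da': from fail(18)=0 chase 'a': 0 ⇒ 1;  out=∅∪out(1)={3}
  fail(3) 'abd': from fail(2)=6 chase 'd': 6→0 ⇒ 18;  out=∅∪out(18)=∅
  fail(8) 'bcc': from fail(7)=12 chase 'c': 12→0 ⇒ 12;  out=∅∪out(12)=∅
  fail(14) 'cbb': from fail(13)=6 chase 'b': 6→0 ⇒ 6;  out=∅∪out(6)=∅
  fail(17) 'aad': from fail(16)=1 chase 'd': 1→0 ⇒ 18;  out={5}∪out(18)={5}
  fail(20) 'dad': from fail(19)=1 chase 'd': 1→0 ⇒ 18;  out={6}∪out(18)={6}
  fail(4) 'abda': from fail(3)=18 chase 'a': 18 ⇒ 19;  out=∅∪out(19)={3}
  fail(9) 'bccc': from fail(8)=12 chase 'c': 12→0 ⇒ 12;  out=∅∪out(12)=∅
  fail(15) 'cbbd': from fail(14)=6 chase 'd': 6→0 ⇒ 18;  out={2}∪out(18)={2}
  fail(5) 'abdad': from fail(4)=19 chase 'd': 19 ⇒ 20;  out={0}∪out(20)={0,6}
  fail(10) 'bccca': from fail(9)=12 chase 'a': 12→0 ⇒ 1;  out=∅∪out(1)={3}
  fail(11) 'bcccab': from fail(10)=1 chase 'b': 1 ⇒ 2;  out={1}∪out(2)={1}

Scan:
i=0 'b': node 0→6
i=1 'c': node 6→7  → match P4@[0:1]
i=2 'c': node 7→8
i=3 'c': node 8→9
i=4 'a': node 9→10  → match P3@[4:4]
i=5 'b': node 10→11  → match P1@[0:5]
i=6 'd': node 11→3 (via fail)
i=7 'a': node 3→4  → match P3@[7:7]
i=8 'd': node 4→5  → match P0@[4:8],P6@[6:8]
i=9 'b': node 5→6 (via fail)
i=10 'c': node 6→7  → match P4@[9:10]
i=11 'c': node 7→8
i=12 'c': node 8→9
i=13 'a': node 9→10  → match P3@[13:13]
i=14 'b': node 10→11  → match P1@[9:14]
i=15 'c': node 11→7 (via fail)  → match P4@[14:15]
i=16 'b': node 7→13 (via fail)
i=17 'b': node 13→14
i=18 'd': node 14→15  → match P2@[15:18]
i=19 'b': node 15→6 (via fail)
i=20 'a': node 6→1 (via fail)  → match P3@[20:20]
i=21 'd': node 1→18 (via fail)
i=22 'c': node 18→12 (via fail)
i=23 'b': node 12→13
i=24 'b': node 13→14
i=25 'd': node 14→15  → match P2@[22:25]
i=26 'a': node 15→19 (via fail)  → match P3@[26:26]
i=27 'b': node 19→2 (via fail)
i=28 'd': node 2→3
i=29 'a': node 3→4  → match P3@[29:29]
i=30 'd': node 4→5  → match P0@[26:30],P6@[28:30]
i=31 'b': node 5→6 (via fail)
i=32 'b': node 6→6 (via fail)
i=33 'd': node 6→18 (via fail)
i=34 'a': node 18→19  → match P3@[34:34]
i=35 'd': node 19→20  → match P6@[33:35]
i=36 'c': node 20→12 (via fail)
i=37 'a': node 12→1 (via fail)  → match P3@[37:37]
i=38 'd': node 1→18 (via fail)

Result: [[1,4],[4,3],[5,1],[7,3],[8,0],[8,6],[10,4],[13,3],[14,1],[15,4],[18,2],[20,3],[25,2],[26,3],[29,3],[30,0],[30,6],[34,3],[35,6],[37,3]]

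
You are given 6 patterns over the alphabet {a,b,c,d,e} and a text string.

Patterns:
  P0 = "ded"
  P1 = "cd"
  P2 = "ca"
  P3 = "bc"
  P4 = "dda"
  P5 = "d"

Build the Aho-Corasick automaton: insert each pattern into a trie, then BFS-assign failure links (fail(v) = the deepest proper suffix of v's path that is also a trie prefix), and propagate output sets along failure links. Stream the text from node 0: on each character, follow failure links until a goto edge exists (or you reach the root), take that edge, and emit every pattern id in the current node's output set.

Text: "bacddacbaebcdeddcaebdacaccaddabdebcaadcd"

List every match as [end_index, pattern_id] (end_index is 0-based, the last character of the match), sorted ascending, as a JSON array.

Build:
Trie (insert patterns):
  0='ε' goto b→7 c→4 d→1
  1='d' goto d→9 e→2  [P5 ends]
  2='de' goto d→3
  3='ded' goto ·  [P0 ends]
  4='c' goto a→6 d→5
  5='cd' goto ·  [P1 ends]
  6='ca' goto ·  [P2 ends]
  7='b' goto c→8
  8='bc' goto ·  [P3 ends]
  9='dd' goto a→10
  10='dda' goto ·  [P4 ends]

BFS fail/out derivation:
  fail(1) 'd': from fail(0)=0 chase 'd': 0 ⇒ 0;  out={5}∪out(0)={5}
  fail(4) 'c': from fail(0)=0 chase 'c': 0 ⇒ 0;  out=∅∪out(0)=∅
  fail(7) 'b': from fail(0)=0 chase 'b': 0 ⇒ 0;  out=∅∪out(0)=∅
  fail(2) 'de': from fail(1)=0 chase 'e': 0 ⇒ 0;  out=∅∪out(0)=∅
  fail(5) 'cd': from fail(4)=0 chase 'd': 0 ⇒ 1;  out={1}∪out(1)={1,5}
  fail(6) 'ca': from fail(4)=0 chase 'a': 0 ⇒ 0;  out={2}∪out(0)={2}
  fail(8) 'bc': from fail(7)=0 chase 'c': 0 ⇒ 4;  out={3}∪out(4)={3}
  fail(9) 'dd': from fail(1)=0 chase 'd': 0 ⇒ 1;  out=∅∪out(1)={5}
  fail(3) 'ded': from fail(2)=0 chase 'd': 0 ⇒ 1;  out={0}∪out(1)={0,5}
  fail(10) 'dda': from fail(9)=1 chase 'a': 1→0 ⇒ 0;  out={4}∪out(0)={4}

Run:
i=0 'b': node 0→7
i=1 'a': node 7→0 ·f
i=2 'c': node 0→4
i=3 'd': node 4→5  → match P1@[2:3],P5@[3:3]
i=4 'd': node 5→9 ·f  → match P5@[4:4]
i=5 'a': node 9→10  → match P4@[3:5]
i=6 'c': node 10→4 ·f
i=7 'b': node 4→7 ·f
i=8 'a': node 7→0 ·f
i=9 'e': node 0→0
i=10 'b': node 0→7
i=11 'c': node 7→8  → match P3@[10:11]
i=12 'd': node 8→5 ·f  → match P1@[11:12],P5@[12:12]
i=13 'e': node 5→2 ·f
i=14 'd': node 2→3  → match P0@[12:14],P5@[14:14]
i=15 'd': node 3→9 ·f  → match P5@[15:15]
i=16 'c': node 9→4 ·f
i=17 'a': node 4→6  → match P2@[16:17]
i=18 'e': node 6→0 ·f
i=19 'b': node 0→7
i=20 'd': node 7→1 ·f  → match P5@[20:20]
i=21 'a': node 1→0 ·f
i=22 'c': node 0→4
i=23 'a': node 4→6  → match P2@[22:23]
i=24 'c': node 6→4 ·f
i=25 'c': node 4→4 ·f
i=26 'a': node 4→6  → match P2@[25:26]
i=27 'd': node 6→1 ·f  → match P5@[27:27]
i=28 'd': node 1→9  → match P5@[28:28]
i=29 'a': node 9→10  → match P4@[27:29]
i=30 'b': node 10→7 ·f
i=31 'd': node 7→1 ·f  → match P5@[31:31]
i=32 'e': node 1→2
i=33 'b': node 2→7 ·f
i=34 'c': node 7→8  → match P3@[33:34]
i=35 'a': node 8→6 ·f  → match P2@[34:35]
i=36 'a': node 6→0 ·f
i=37 'd': node 0→1  → match P5@[37:37]
i=38 'c': node 1→4 ·f
i=39 'd': node 4→5  → match P1@[38:39],P5@[39:39]

Result: [[3,1],[3,5],[4,5],[5,4],[11,3],[12,1],[12,5],[14,0],[14,5],[15,5],[17,2],[20,5],[23,2],[26,2],[27,5],[28,5],[29,4],[31,5],[34,3],[35,2],[37,5],[39,1],[39,5]]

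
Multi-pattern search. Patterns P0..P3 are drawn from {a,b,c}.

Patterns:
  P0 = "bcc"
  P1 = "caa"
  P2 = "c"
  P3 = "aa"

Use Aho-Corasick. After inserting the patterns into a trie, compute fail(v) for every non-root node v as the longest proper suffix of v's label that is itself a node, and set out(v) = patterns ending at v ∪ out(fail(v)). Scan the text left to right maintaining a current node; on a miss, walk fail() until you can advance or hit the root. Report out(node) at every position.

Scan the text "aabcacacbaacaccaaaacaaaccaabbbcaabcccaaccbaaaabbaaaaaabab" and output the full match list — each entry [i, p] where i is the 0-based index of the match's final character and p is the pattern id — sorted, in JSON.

Build automaton:
Trie (insert patterns):
  n0 'ε': a→7 b→1 c→4
  n1 'b': c→2
  n2 'bc': c→3
  n3 'bcc': ·  ←P0
  n4 'c': a→5  ←P2
  n5 'ca': a→6
  n6 'caa': ·  ←P1
  n7 'a': a→8
  n8 'aa': ·  ←P3

Failure links (BFS by depth):
  fail(1) 'b': from fail(0)=0 chase 'b': 0 ⇒ 0;  out=∅∪out(0)=∅
  fail(4) 'c': from fail(0)=0 chase 'c': 0 ⇒ 0;  out={2}∪out(0)={2}
  fail(7) 'a': from fail(0)=0 chase 'a': 0 ⇒ 0;  out=∅∪out(0)=∅
  fail(2) 'bc': from fail(1)=0 chase 'c': 0 ⇒ 4;  out=∅∪out(4)={2}
  fail(5) 'ca': from fail(4)=0 chase 'a': 0 ⇒ 7;  out=∅∪out(7)=∅
  fail(8) 'aa': from fail(7)=0 chase 'a': 0 ⇒ 7;  out={3}∪out(7)={3}
  fail(3) 'bcc': from fail(2)=4 chase 'c': 4→0 ⇒ 4;  out={0}∪out(4)={0,2}
  fail(6) 'caa': from fail(5)=7 chase 'a': 7 ⇒ 8;  out={1}∪out(8)={1,3}

Run:
pos 0 'a': at 7
pos 1 'a': at 8  ** P3@[0:1]
pos 2 'b': at 1 ·f
pos 3 'c': at 2  ** P2@[3:3]
pos 4 'a': at 5 ·f
pos 5 'c': at 4 ·f  ** P2@[5:5]
pos 6 'a': at 5
pos 7 'c': at 4 ·f  ** P2@[7:7]
pos 8 'b': at 1 ·f
pos 9 'a': at 7 ·f
pos 10 'a': at 8  ** P3@[9:10]
pos 11 'c': at 4 ·f  ** P2@[11:11]
pos 12 'a': at 5
pos 13 'c': at 4 ·f  ** P2@[13:13]
pos 14 'c': at 4 ·f  ** P2@[14:14]
pos 15 'a': at 5
pos 16 'a': at 6  ** P1@[14:16],P3@[15:16]
pos 17 'a': at 8 ·f  ** P3@[16:17]
pos 18 'a': at 8 ·f  ** P3@[17:18]
pos 19 'c': at 4 ·f  ** P2@[19:19]
pos 20 'a': at 5
pos 21 'a': at 6  ** P1@[19:21],P3@[20:21]
pos 22 'a': at 8 ·f  ** P3@[21:22]
pos 23 'c': at 4 ·f  ** P2@[23:23]
pos 24 'c': at 4 ·f  ** P2@[24:24]
pos 25 'a': at 5
pos 26 'a': at 6  ** P1@[24:26],P3@[25:26]
pos 27 'b': at 1 ·f
pos 28 'b': at 1 ·f
pos 29 'b': at 1 ·f
pos 30 'c': at 2  ** P2@[30:30]
pos 31 'a': at 5 ·f
pos 32 'a': at 6  ** P1@[30:32],P3@[31:32]
pos 33 'b': at 1 ·f
pos 34 'c': at 2  ** P2@[34:34]
pos 35 'c': at 3  ** P0@[33:35],P2@[35:35]
pos 36 'c': at 4 ·f  ** P2@[36:36]
pos 37 'a': at 5
pos 38 'a': at 6  ** P1@[36:38],P3@[37:38]
pos 39 'c': at 4 ·f  ** P2@[39:39]
pos 40 'c': at 4 ·f  ** P2@[40:40]
pos 41 'b': at 1 ·f
pos 42 'a': at 7 ·f
pos 43 'a': at 8  ** P3@[42:43]
pos 44 'a': at 8 ·f  ** P3@[43:44]
pos 45 'a': at 8 ·f  ** P3@[44:45]
pos 46 'b': at 1 ·f
pos 47 'b': at 1 ·f
pos 48 'a': at 7 ·f
pos 49 'a': at 8  ** P3@[48:49]
pos 50 'a': at 8 ·f  ** P3@[49:50]
pos 51 'a': at 8 ·f  ** P3@[50:51]
pos 52 'a': at 8 ·f  ** P3@[51:52]
pos 53 'a': at 8 ·f  ** P3@[52:53]
pos 54 'b': at 1 ·f
pos 55 'a': at 7 ·f
pos 56 'b': at 1 ·f

All matches (sorted): [[1,3],[3,2],[5,2],[7,2],[10,3],[11,2],[13,2],[14,2],[16,1],[16,3],[17,3],[18,3],[19,2],[21,1],[21,3],[22,3],[23,2],[24,2],[26,1],[26,3],[30,2],[32,1],[32,3],[34,2],[35,0],[35,2],[36,2],[38,1],[38,3],[39,2],[40,2],[43,3],[44,3],[45,3],[49,3],[50,3],[51,3],[52,3],[53,3]]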